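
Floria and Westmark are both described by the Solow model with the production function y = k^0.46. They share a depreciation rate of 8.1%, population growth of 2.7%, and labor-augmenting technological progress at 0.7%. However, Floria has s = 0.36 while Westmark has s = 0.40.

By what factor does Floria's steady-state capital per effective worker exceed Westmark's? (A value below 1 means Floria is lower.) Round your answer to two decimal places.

Steady-state k* = [s/(n + g + δ)]^(1/(1−α)), so the ratio is [ (s_F/(n + g + δ)_F) / (s_W/(n + g + δ)_W) ]^1.8519.
s_F/(n + g + δ)_F = 0.36/0.115 = 3.1304; s_W/(n + g + δ)_W = 0.40/0.115 = 3.4783.
Ratio = (3.1304/3.4783)^1.8519 = 0.9000^1.8519 ≈ 0.8227

k*_F / k*_W ≈ 0.82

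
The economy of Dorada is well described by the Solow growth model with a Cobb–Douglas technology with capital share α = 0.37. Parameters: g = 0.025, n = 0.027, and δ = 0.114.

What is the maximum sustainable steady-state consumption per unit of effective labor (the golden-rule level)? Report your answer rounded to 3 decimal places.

c_gold ≈ 1.009

At the golden rule, f'(k) = n + g + δ, so α·k^(α−1) = n + g + δ and k_gold = (α/(n + g + δ))^(1/(1−α)).
k_gold = (0.37/0.166)^(1/0.63) = 2.2289^1.5873 ≈ 3.5688
c_gold = f(k_gold) − (n + g + δ)·k_gold = 1.6012 − 0.166×3.5688 ≈ 1.0088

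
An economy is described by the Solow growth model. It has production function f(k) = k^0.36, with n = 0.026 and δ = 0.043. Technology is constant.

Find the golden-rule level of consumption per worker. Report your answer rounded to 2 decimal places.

At the golden rule, f'(k) = n + δ, so α·k^(α−1) = n + δ and k_gold = (α/(n + δ))^(1/(1−α)).
k_gold = (0.36/0.069)^(1/0.64) = 5.2174^1.5625 ≈ 13.2136
c_gold = f(k_gold) − (n + δ)·k_gold = 2.5326 − 0.069×13.2136 ≈ 1.6209

c_gold ≈ 1.62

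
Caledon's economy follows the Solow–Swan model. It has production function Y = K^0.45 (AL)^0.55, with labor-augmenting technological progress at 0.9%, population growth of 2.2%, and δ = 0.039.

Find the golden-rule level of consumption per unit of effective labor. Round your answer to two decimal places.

At the golden rule, f'(k) = n + g + δ, so α·k^(α−1) = n + g + δ and k_gold = (α/(n + g + δ))^(1/(1−α)).
k_gold = (0.45/0.070)^(1/0.55) = 6.4286^1.8182 ≈ 29.4657
c_gold = f(k_gold) − (n + g + δ)·k_gold = 4.5835 − 0.070×29.4657 ≈ 2.5209

c_gold ≈ 2.52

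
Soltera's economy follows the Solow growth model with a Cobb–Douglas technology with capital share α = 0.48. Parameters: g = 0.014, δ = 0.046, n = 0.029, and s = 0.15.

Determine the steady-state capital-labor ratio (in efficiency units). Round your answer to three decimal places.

k* ≈ 2.729

At the steady state, Δk = 0, so s·k^α = (n + g + δ)·k.
Dividing both sides by k: k^(1−α) = s / (n + g + δ).
k^0.52 = 0.15 / (0.029 + 0.014 + 0.046) = 0.15 / 0.089 = 1.6854
k* = 1.6854^(1/0.52) ≈ 2.7288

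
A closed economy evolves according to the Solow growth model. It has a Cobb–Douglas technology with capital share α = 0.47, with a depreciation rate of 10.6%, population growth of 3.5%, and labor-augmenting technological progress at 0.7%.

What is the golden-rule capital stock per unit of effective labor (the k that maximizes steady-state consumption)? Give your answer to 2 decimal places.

k_gold ≈ 8.85

The golden rule sets f'(k) = n + g + δ, i.e. α·k^(α−1) = n + g + δ.
So k^(1−α) = α / (n + g + δ) = 0.47 / 0.148 = 3.1757.
k_gold = 3.1757^(1/0.53) ≈ 8.8484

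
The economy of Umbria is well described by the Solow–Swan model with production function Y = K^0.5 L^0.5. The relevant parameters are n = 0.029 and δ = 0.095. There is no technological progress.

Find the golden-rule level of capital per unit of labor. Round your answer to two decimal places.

k_gold ≈ 16.26

The golden rule sets f'(k) = n + δ, i.e. α·k^(α−1) = n + δ.
So k^(1−α) = α / (n + δ) = 0.5 / 0.124 = 4.0323.
k_gold = 4.0323^(1/0.5) ≈ 16.2594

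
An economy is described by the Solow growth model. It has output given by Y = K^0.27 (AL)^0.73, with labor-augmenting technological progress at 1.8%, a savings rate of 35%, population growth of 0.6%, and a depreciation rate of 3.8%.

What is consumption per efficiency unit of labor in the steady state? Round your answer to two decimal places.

In steady state, investment equals break-even investment: s·k^α = (n + g + δ)·k.
Rearranging, k^(1−α) = s / (n + g + δ).
k^0.73 = 0.35 / (0.006 + 0.018 + 0.038) = 0.35 / 0.062 = 5.6452
k* = 5.6452^(1/0.73) ≈ 10.7077
y* = (k*)^α = 10.7077^0.27 ≈ 1.8968
c* = (1 − s)·y* = (1 − 0.35) × 1.8968 ≈ 1.2329

c* = 1.23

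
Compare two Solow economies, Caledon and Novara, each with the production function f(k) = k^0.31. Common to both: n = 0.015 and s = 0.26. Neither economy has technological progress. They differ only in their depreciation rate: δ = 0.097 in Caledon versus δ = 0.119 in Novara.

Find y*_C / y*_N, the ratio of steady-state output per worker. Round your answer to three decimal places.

Steady-state y* = [s/(n + δ)]^(α/(1−α)), so the ratio is [ (s_C/(n + δ)_C) / (s_N/(n + δ)_N) ]^0.4493.
s_C/(n + δ)_C = 0.26/0.112 = 2.3214; s_N/(n + δ)_N = 0.26/0.134 = 1.9403.
Ratio = (2.3214/1.9403)^0.4493 = 1.1964^0.4493 ≈ 1.0839

ratio ≈ 1.084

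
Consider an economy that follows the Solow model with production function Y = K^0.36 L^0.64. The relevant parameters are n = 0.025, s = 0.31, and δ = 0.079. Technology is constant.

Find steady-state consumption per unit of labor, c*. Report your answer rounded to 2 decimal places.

Steady state requires s·f(k) = (n + δ)·k, i.e. s·k^α = (n + δ)·k.
Dividing both sides by k: k^(1−α) = s / (n + δ).
k^0.64 = 0.31 / (0.025 + 0.079) = 0.31 / 0.104 = 2.9808
k* = 2.9808^(1/0.64) ≈ 5.5099
y* = (k*)^α = 5.5099^0.36 ≈ 1.8485
c* = (1 − s)·y* = (1 − 0.31) × 1.8485 ≈ 1.2755

c* = 1.28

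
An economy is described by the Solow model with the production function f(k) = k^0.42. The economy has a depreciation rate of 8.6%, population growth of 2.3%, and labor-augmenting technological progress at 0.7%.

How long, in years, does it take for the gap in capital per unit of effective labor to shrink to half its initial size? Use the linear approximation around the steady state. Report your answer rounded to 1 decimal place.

Near the steady state the convergence rate is λ = (1 − α)(n + g + δ).
λ = (1 − 0.42) × 0.116 = 0.58 × 0.116 = 0.06728
Half-life = ln 2 / λ = 0.6931 / 0.06728 ≈ 10.30 years

t_½ ≈ 10.3 years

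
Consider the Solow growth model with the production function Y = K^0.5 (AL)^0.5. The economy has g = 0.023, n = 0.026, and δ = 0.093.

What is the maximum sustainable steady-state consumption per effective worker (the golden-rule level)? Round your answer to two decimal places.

At the golden rule, f'(k) = n + g + δ, so α·k^(α−1) = n + g + δ and k_gold = (α/(n + g + δ))^(1/(1−α)).
k_gold = (0.5/0.142)^(1/0.5) = 3.5211^2 ≈ 12.3981
c_gold = f(k_gold) − (n + g + δ)·k_gold = 3.5211 − 0.142×12.3981 ≈ 1.7606

c_gold ≈ 1.76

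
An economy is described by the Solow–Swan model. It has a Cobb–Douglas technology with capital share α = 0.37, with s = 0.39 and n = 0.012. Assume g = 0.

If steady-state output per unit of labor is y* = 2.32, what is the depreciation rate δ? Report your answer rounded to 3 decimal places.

δ ≈ 0.081

Steady state requires s·f(k) = (n + δ)·k, i.e. s·k^α = (n + δ)·k.
Since y* = [s/(n + δ)]^(α/(1−α)), we have s/(n + δ) = (y*)^((1−α)/α) = 2.32^1.7027 = 4.1910.
Therefore n + δ = s / 4.1910 = 0.39 / 4.1910 = 0.0931, so δ = 0.0931 − 0.012 = 0.0811.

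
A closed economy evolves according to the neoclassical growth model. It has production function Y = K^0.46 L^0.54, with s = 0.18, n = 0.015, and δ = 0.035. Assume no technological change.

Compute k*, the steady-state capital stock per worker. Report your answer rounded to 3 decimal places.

In steady state, investment equals break-even investment: s·k^α = (n + δ)·k.
Rearranging, k^(1−α) = s / (n + δ).
k^0.54 = 0.18 / (0.015 + 0.035) = 0.18 / 0.050 = 3.6000
k* = 3.6000^(1/0.54) ≈ 10.7199

k* = 10.720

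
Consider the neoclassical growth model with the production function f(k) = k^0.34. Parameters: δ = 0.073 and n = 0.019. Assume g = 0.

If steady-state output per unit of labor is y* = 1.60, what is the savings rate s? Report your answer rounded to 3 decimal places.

s ≈ 0.229

In steady state, investment equals break-even investment: s·k^α = (n + δ)·k.
Since y* = [s/(n + δ)]^(α/(1−α)), we have s/(n + δ) = (y*)^((1−α)/α) = 1.60^1.9412 = 2.4902.
Therefore s = 2.4902 × (n + δ) = 2.4902 × 0.092 = 0.2291.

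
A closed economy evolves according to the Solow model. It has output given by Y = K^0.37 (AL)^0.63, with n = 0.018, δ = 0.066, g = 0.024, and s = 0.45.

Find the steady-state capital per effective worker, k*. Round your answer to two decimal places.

k* = 9.63

In steady state, investment equals break-even investment: s·k^α = (n + g + δ)·k.
Dividing both sides by k: k^(1−α) = s / (n + g + δ).
k^0.63 = 0.45 / (0.018 + 0.024 + 0.066) = 0.45 / 0.108 = 4.1667
k* = 4.1667^(1/0.63) ≈ 9.6338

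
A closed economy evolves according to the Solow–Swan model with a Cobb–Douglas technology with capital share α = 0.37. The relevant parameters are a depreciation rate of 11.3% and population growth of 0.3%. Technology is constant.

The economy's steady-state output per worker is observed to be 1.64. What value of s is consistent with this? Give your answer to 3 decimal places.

s ≈ 0.269

Steady state requires s·f(k) = (n + δ)·k, i.e. s·k^α = (n + δ)·k.
Since y* = [s/(n + δ)]^(α/(1−α)), we have s/(n + δ) = (y*)^((1−α)/α) = 1.64^1.7027 = 2.3217.
Therefore s = 2.3217 × (n + δ) = 2.3217 × 0.116 = 0.2693.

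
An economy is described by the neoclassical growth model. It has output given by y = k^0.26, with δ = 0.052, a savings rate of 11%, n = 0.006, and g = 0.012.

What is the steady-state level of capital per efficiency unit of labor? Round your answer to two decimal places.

Steady state requires s·f(k) = (n + g + δ)·k, i.e. s·k^α = (n + g + δ)·k.
Rearranging, k^(1−α) = s / (n + g + δ).
k^0.74 = 0.11 / (0.006 + 0.012 + 0.052) = 0.11 / 0.070 = 1.5714
k* = 1.5714^(1/0.74) ≈ 1.8418

k* = 1.84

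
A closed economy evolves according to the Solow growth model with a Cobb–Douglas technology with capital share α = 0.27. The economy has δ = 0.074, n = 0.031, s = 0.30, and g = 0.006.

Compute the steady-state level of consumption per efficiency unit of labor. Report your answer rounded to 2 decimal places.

c* = 1.01

Steady state requires s·f(k) = (n + g + δ)·k, i.e. s·k^α = (n + g + δ)·k.
Rearranging, k^(1−α) = s / (n + g + δ).
k^0.73 = 0.30 / (0.031 + 0.006 + 0.074) = 0.30 / 0.111 = 2.7027
k* = 2.7027^(1/0.73) ≈ 3.9039
y* = (k*)^α = 3.9039^0.27 ≈ 1.4445
c* = (1 − s)·y* = (1 − 0.30) × 1.4445 ≈ 1.0112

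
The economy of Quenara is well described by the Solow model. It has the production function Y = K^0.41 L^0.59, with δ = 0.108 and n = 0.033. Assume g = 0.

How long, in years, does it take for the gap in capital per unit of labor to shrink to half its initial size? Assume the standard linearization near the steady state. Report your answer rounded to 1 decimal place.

Near the steady state the convergence rate is λ = (1 − α)(n + δ).
λ = (1 − 0.41) × 0.141 = 0.59 × 0.141 = 0.08319
Half-life = ln 2 / λ = 0.6931 / 0.08319 ≈ 8.33 years

t_½ ≈ 8.3 years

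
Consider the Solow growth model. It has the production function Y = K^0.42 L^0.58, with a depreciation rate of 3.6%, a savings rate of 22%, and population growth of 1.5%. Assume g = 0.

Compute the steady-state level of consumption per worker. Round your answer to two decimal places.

In steady state, investment equals break-even investment: s·k^α = (n + δ)·k.
Dividing both sides by k: k^(1−α) = s / (n + δ).
k^0.58 = 0.22 / (0.015 + 0.036) = 0.22 / 0.051 = 4.3137
k* = 4.3137^(1/0.58) ≈ 12.4328
y* = (k*)^α = 12.4328^0.42 ≈ 2.8822
c* = (1 − s)·y* = (1 − 0.22) × 2.8822 ≈ 2.2481

c* ≈ 2.25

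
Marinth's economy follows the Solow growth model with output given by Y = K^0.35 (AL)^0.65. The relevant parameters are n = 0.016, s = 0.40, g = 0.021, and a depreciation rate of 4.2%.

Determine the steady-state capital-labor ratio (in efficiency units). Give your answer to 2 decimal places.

k* = 12.13

Steady state requires s·f(k) = (n + g + δ)·k, i.e. s·k^α = (n + g + δ)·k.
Dividing both sides by k: k^(1−α) = s / (n + g + δ).
k^0.65 = 0.40 / (0.016 + 0.021 + 0.042) = 0.40 / 0.079 = 5.0633
k* = 5.0633^(1/0.65) ≈ 12.1267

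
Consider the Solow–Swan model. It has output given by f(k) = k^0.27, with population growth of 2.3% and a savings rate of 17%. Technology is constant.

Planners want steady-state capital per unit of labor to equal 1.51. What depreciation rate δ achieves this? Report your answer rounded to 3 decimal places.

At the steady state, Δk = 0, so s·k^α = (n + δ)·k.
So s / (n + δ) = (k*)^(1−α) = 1.51^0.73 = 1.3510.
Therefore n + δ = s / 1.3510 = 0.17 / 1.3510 = 0.1258, so δ = 0.1258 − 0.023 = 0.1028.

δ ≈ 0.103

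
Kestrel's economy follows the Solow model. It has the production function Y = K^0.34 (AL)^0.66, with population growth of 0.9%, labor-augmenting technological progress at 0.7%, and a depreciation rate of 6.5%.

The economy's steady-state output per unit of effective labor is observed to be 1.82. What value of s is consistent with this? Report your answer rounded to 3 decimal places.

Steady state requires s·f(k) = (n + g + δ)·k, i.e. s·k^α = (n + g + δ)·k.
Since y* = [s/(n + g + δ)]^(α/(1−α)), we have s/(n + g + δ) = (y*)^((1−α)/α) = 1.82^1.9412 = 3.1978.
Therefore s = 3.1978 × (n + g + δ) = 3.1978 × 0.081 = 0.2590.

s ≈ 0.259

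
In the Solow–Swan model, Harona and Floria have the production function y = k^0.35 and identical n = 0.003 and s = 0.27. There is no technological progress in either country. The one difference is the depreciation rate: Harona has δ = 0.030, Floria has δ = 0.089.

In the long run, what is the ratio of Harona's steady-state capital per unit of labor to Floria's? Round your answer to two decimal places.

Steady-state k* = [s/(n + δ)]^(1/(1−α)), so the ratio is [ (s_H/(n + δ)_H) / (s_F/(n + δ)_F) ]^1.5385.
s_H/(n + δ)_H = 0.27/0.033 = 8.1818; s_F/(n + δ)_F = 0.27/0.092 = 2.9348.
Ratio = (8.1818/2.9348)^1.5385 = 2.7879^1.5385 ≈ 4.8424

ratio ≈ 4.84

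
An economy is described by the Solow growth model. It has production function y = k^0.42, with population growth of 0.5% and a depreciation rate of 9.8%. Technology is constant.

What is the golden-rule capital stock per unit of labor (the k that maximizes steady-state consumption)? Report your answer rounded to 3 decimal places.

The golden rule sets f'(k) = n + δ, i.e. α·k^(α−1) = n + δ.
So k^(1−α) = α / (n + δ) = 0.42 / 0.103 = 4.0777.
k_gold = 4.0777^(1/0.58) ≈ 11.2834

k_gold ≈ 11.283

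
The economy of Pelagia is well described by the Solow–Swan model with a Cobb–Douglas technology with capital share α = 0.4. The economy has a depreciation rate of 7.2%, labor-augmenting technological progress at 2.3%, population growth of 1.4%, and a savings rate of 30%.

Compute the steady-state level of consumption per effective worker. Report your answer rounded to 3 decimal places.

Steady state requires s·f(k) = (n + g + δ)·k, i.e. s·k^α = (n + g + δ)·k.
Dividing both sides by k: k^(1−α) = s / (n + g + δ).
k^0.6 = 0.30 / (0.014 + 0.023 + 0.072) = 0.30 / 0.109 = 2.7523
k* = 2.7523^(1/0.6) ≈ 5.4054
y* = (k*)^α = 5.4054^0.4 ≈ 1.9640
c* = (1 − s)·y* = (1 − 0.30) × 1.9640 ≈ 1.3748

c* = 1.375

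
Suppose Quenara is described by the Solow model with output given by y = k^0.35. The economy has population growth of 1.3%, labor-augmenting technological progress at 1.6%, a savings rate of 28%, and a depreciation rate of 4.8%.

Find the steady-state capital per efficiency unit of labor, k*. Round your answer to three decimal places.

k* ≈ 7.287

In steady state, investment equals break-even investment: s·k^α = (n + g + δ)·k.
Rearranging, k^(1−α) = s / (n + g + δ).
k^0.65 = 0.28 / (0.013 + 0.016 + 0.048) = 0.28 / 0.077 = 3.6364
k* = 3.6364^(1/0.65) ≈ 7.2874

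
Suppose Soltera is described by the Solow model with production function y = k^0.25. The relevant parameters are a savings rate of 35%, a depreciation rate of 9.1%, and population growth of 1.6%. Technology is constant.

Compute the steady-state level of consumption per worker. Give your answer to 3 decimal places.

Steady state requires s·f(k) = (n + δ)·k, i.e. s·k^α = (n + δ)·k.
Rearranging, k^(1−α) = s / (n + δ).
k^0.75 = 0.35 / (0.016 + 0.091) = 0.35 / 0.107 = 3.2710
k* = 3.2710^(1/0.75) ≈ 4.8556
y* = (k*)^α = 4.8556^0.25 ≈ 1.4844
c* = (1 − s)·y* = (1 − 0.35) × 1.4844 ≈ 0.9649

c* ≈ 0.965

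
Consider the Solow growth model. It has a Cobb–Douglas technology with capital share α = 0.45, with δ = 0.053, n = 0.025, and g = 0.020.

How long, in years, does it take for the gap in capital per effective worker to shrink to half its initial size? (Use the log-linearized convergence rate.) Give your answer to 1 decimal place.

Near the steady state the convergence rate is λ = (1 − α)(n + g + δ).
λ = (1 − 0.45) × 0.098 = 0.55 × 0.098 = 0.0539
Half-life = ln 2 / λ = 0.6931 / 0.0539 ≈ 12.86 years

t_½ ≈ 12.9 years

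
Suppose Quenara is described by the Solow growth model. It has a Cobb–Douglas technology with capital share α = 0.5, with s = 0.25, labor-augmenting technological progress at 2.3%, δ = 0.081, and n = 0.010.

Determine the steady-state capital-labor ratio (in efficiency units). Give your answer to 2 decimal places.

Steady state requires s·f(k) = (n + g + δ)·k, i.e. s·k^α = (n + g + δ)·k.
Rearranging, k^(1−α) = s / (n + g + δ).
k^0.5 = 0.25 / (0.010 + 0.023 + 0.081) = 0.25 / 0.114 = 2.1930
k* = 2.1930^(1/0.5) ≈ 4.8092

k* = 4.81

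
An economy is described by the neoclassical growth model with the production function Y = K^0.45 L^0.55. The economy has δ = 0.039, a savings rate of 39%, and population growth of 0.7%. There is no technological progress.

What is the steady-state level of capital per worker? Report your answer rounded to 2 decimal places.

k* = 48.73

In steady state, investment equals break-even investment: s·k^α = (n + δ)·k.
Rearranging, k^(1−α) = s / (n + δ).
k^0.55 = 0.39 / (0.007 + 0.039) = 0.39 / 0.046 = 8.4783
k* = 8.4783^(1/0.55) ≈ 48.7342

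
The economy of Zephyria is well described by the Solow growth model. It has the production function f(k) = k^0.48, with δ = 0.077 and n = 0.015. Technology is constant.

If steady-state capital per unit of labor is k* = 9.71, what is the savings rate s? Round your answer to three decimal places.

s ≈ 0.300

At the steady state, Δk = 0, so s·k^α = (n + δ)·k.
So s / (n + δ) = (k*)^(1−α) = 9.71^0.52 = 3.2610.
Therefore s = 3.2610 × (n + δ) = 3.2610 × 0.092 = 0.3000.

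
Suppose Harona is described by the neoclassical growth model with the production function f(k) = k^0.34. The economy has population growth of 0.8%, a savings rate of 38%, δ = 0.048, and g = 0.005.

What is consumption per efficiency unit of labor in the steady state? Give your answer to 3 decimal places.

At the steady state, Δk = 0, so s·k^α = (n + g + δ)·k.
Rearranging, k^(1−α) = s / (n + g + δ).
k^0.66 = 0.38 / (0.008 + 0.005 + 0.048) = 0.38 / 0.061 = 6.2295
k* = 6.2295^(1/0.66) ≈ 15.9852
y* = (k*)^α = 15.9852^0.34 ≈ 2.5660
c* = (1 − s)·y* = (1 − 0.38) × 2.5660 ≈ 1.5909

c* = 1.591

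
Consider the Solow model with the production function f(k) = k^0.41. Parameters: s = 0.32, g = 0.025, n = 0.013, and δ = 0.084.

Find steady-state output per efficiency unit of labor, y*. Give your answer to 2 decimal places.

y* ≈ 1.95

Steady state requires s·f(k) = (n + g + δ)·k, i.e. s·k^α = (n + g + δ)·k.
Rearranging, k^(1−α) = s / (n + g + δ).
k^0.59 = 0.32 / (0.013 + 0.025 + 0.084) = 0.32 / 0.122 = 2.6230
k* = 2.6230^(1/0.59) ≈ 5.1266
y* = (k*)^α = 5.1266^0.41 ≈ 1.9545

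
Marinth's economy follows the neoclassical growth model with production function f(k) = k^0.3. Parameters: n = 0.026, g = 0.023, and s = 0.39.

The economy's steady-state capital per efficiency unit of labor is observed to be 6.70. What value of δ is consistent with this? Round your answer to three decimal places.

At the steady state, Δk = 0, so s·k^α = (n + g + δ)·k.
So s / (n + g + δ) = (k*)^(1−α) = 6.70^0.7 = 3.7866.
Therefore n + g + δ = s / 3.7866 = 0.39 / 3.7866 = 0.1030, so δ = 0.1030 − 0.049 = 0.0540.

δ ≈ 0.054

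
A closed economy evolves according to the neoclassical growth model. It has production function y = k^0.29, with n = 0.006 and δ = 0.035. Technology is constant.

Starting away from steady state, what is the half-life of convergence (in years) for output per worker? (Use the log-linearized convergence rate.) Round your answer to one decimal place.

half-life ≈ 23.8 years

Near the steady state the convergence rate is λ = (1 − α)(n + δ).
λ = (1 − 0.29) × 0.041 = 0.71 × 0.041 = 0.02911
Half-life = ln 2 / λ = 0.6931 / 0.02911 ≈ 23.81 years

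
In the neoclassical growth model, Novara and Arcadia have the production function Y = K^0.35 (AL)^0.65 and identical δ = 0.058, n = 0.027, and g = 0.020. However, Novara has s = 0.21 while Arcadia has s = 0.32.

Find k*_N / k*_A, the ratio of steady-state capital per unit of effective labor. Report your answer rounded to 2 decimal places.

ratio ≈ 0.52

Steady-state k* = [s/(n + g + δ)]^(1/(1−α)), so the ratio is [ (s_N/(n + g + δ)_N) / (s_A/(n + g + δ)_A) ]^1.5385.
s_N/(n + g + δ)_N = 0.21/0.105 = 2.0000; s_A/(n + g + δ)_A = 0.32/0.105 = 3.0476.
Ratio = (2.0000/3.0476)^1.5385 = 0.6563^1.5385 ≈ 0.5231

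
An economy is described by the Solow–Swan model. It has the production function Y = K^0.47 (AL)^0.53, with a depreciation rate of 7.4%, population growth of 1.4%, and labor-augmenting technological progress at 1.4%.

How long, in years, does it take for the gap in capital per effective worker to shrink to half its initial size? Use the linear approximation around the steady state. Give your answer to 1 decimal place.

Near the steady state the convergence rate is λ = (1 − α)(n + g + δ).
λ = (1 − 0.47) × 0.102 = 0.53 × 0.102 = 0.05406
Half-life = ln 2 / λ = 0.6931 / 0.05406 ≈ 12.82 years

about 12.8 years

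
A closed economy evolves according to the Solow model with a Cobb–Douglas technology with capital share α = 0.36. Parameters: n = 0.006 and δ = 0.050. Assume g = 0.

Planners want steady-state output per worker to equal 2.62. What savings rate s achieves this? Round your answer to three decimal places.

s ≈ 0.310

At the steady state, Δk = 0, so s·k^α = (n + δ)·k.
Since y* = [s/(n + δ)]^(α/(1−α)), we have s/(n + δ) = (y*)^((1−α)/α) = 2.62^1.7778 = 5.5419.
Therefore s = 5.5419 × (n + δ) = 5.5419 × 0.056 = 0.3103.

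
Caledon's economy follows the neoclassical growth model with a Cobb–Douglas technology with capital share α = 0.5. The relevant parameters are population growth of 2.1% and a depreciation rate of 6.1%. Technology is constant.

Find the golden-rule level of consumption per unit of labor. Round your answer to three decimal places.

c_gold ≈ 3.049

At the golden rule, f'(k) = n + δ, so α·k^(α−1) = n + δ and k_gold = (α/(n + δ))^(1/(1−α)).
k_gold = (0.5/0.082)^(1/0.5) = 6.0976^2 ≈ 37.1807
c_gold = f(k_gold) − (n + δ)·k_gold = 6.0976 − 0.082×37.1807 ≈ 3.0488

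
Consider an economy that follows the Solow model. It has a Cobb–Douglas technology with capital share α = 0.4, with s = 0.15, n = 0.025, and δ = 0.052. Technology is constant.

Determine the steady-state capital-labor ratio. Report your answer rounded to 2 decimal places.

Steady state requires s·f(k) = (n + δ)·k, i.e. s·k^α = (n + δ)·k.
Dividing both sides by k: k^(1−α) = s / (n + δ).
k^0.6 = 0.15 / (0.025 + 0.052) = 0.15 / 0.077 = 1.9481
k* = 1.9481^(1/0.6) ≈ 3.0387

k* ≈ 3.04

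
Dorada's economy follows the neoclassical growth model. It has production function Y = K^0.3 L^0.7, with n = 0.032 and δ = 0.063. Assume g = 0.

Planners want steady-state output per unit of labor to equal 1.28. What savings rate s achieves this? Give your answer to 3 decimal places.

s ≈ 0.169

Steady state requires s·f(k) = (n + δ)·k, i.e. s·k^α = (n + δ)·k.
Since y* = [s/(n + δ)]^(α/(1−α)), we have s/(n + δ) = (y*)^((1−α)/α) = 1.28^2.3333 = 1.7789.
Therefore s = 1.7789 × (n + δ) = 1.7789 × 0.095 = 0.1690.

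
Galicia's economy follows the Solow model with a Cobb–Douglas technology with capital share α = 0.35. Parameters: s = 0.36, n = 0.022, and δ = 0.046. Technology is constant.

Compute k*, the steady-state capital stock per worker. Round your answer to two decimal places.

In steady state, investment equals break-even investment: s·k^α = (n + δ)·k.
Dividing both sides by k: k^(1−α) = s / (n + δ).
k^0.65 = 0.36 / (0.022 + 0.046) = 0.36 / 0.068 = 5.2941
k* = 5.2941^(1/0.65) ≈ 12.9875

k* ≈ 12.99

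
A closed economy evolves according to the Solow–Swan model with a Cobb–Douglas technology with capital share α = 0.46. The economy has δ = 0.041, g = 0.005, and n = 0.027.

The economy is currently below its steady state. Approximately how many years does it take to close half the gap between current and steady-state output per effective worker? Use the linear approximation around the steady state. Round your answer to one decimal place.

about 17.6 years

Near the steady state the convergence rate is λ = (1 − α)(n + g + δ).
λ = (1 − 0.46) × 0.073 = 0.54 × 0.073 = 0.03942
Half-life = ln 2 / λ = 0.6931 / 0.03942 ≈ 17.58 years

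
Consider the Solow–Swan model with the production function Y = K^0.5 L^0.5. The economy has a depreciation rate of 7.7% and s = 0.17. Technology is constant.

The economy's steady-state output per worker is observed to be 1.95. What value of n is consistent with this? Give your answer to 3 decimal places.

At the steady state, Δk = 0, so s·k^α = (n + δ)·k.
Since y* = [s/(n + δ)]^(α/(1−α)), we have s/(n + δ) = (y*)^((1−α)/α) = 1.95^1 = 1.9500.
Therefore n + δ = s / 1.9500 = 0.17 / 1.9500 = 0.0872, so n = 0.0872 − 0.077 = 0.0102.

n ≈ 0.010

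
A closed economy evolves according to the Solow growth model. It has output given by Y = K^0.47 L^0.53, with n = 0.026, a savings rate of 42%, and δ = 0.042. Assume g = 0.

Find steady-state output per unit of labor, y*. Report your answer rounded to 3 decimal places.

y* ≈ 5.026

Steady state requires s·f(k) = (n + δ)·k, i.e. s·k^α = (n + δ)·k.
Dividing both sides by k: k^(1−α) = s / (n + δ).
k^0.53 = 0.42 / (0.026 + 0.042) = 0.42 / 0.068 = 6.1765
k* = 6.1765^(1/0.53) ≈ 31.0432
y* = (k*)^α = 31.0432^0.47 ≈ 5.0260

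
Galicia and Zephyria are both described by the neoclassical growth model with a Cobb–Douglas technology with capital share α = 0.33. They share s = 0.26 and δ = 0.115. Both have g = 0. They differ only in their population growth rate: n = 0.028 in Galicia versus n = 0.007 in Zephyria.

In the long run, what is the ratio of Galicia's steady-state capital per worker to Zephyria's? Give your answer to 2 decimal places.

ratio ≈ 0.79

Steady-state k* = [s/(n + δ)]^(1/(1−α)), so the ratio is [ (s_G/(n + δ)_G) / (s_Z/(n + δ)_Z) ]^1.4925.
s_G/(n + δ)_G = 0.26/0.143 = 1.8182; s_Z/(n + δ)_Z = 0.26/0.122 = 2.1311.
Ratio = (1.8182/2.1311)^1.4925 = 0.8532^1.4925 ≈ 0.7890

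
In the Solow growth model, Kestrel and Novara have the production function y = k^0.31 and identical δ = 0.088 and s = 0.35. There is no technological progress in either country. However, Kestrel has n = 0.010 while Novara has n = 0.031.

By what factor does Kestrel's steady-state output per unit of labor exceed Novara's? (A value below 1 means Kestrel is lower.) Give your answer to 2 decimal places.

Steady-state y* = [s/(n + δ)]^(α/(1−α)), so the ratio is [ (s_K/(n + δ)_K) / (s_N/(n + δ)_N) ]^0.4493.
s_K/(n + δ)_K = 0.35/0.098 = 3.5714; s_N/(n + δ)_N = 0.35/0.119 = 2.9412.
Ratio = (3.5714/2.9412)^0.4493 = 1.2143^0.4493 ≈ 1.0912

y*_K / y*_N ≈ 1.09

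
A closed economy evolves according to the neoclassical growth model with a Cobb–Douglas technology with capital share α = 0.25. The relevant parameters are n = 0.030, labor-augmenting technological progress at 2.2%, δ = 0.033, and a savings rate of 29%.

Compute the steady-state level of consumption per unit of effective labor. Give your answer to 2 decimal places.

c* = 1.07

In steady state, investment equals break-even investment: s·k^α = (n + g + δ)·k.
Dividing both sides by k: k^(1−α) = s / (n + g + δ).
k^0.75 = 0.29 / (0.030 + 0.022 + 0.033) = 0.29 / 0.085 = 3.4118
k* = 3.4118^(1/0.75) ≈ 5.1362
y* = (k*)^α = 5.1362^0.25 ≈ 1.5054
c* = (1 − s)·y* = (1 − 0.29) × 1.5054 ≈ 1.0688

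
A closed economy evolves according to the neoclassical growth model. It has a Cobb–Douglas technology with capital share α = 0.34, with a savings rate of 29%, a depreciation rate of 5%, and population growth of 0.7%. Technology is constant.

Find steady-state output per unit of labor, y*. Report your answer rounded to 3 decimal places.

At the steady state, Δk = 0, so s·k^α = (n + δ)·k.
Rearranging, k^(1−α) = s / (n + δ).
k^0.66 = 0.29 / (0.007 + 0.050) = 0.29 / 0.057 = 5.0877
k* = 5.0877^(1/0.66) ≈ 11.7622
y* = (k*)^α = 11.7622^0.34 ≈ 2.3119

y* ≈ 2.312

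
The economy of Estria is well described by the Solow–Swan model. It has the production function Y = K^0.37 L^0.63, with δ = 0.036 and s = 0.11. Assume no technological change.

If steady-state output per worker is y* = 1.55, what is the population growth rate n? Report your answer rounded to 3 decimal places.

n ≈ 0.016

At the steady state, Δk = 0, so s·k^α = (n + δ)·k.
Since y* = [s/(n + δ)]^(α/(1−α)), we have s/(n + δ) = (y*)^((1−α)/α) = 1.55^1.7027 = 2.1090.
Therefore n + δ = s / 2.1090 = 0.11 / 2.1090 = 0.0522, so n = 0.0522 − 0.036 = 0.0162.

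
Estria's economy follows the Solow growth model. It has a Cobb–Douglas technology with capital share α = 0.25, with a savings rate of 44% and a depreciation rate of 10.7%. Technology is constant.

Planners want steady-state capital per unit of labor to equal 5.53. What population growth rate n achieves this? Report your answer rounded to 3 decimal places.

n ≈ 0.015

Steady state requires s·f(k) = (n + δ)·k, i.e. s·k^α = (n + δ)·k.
So s / (n + δ) = (k*)^(1−α) = 5.53^0.75 = 3.6062.
Therefore n + δ = s / 3.6062 = 0.44 / 3.6062 = 0.1220, so n = 0.1220 − 0.107 = 0.0150.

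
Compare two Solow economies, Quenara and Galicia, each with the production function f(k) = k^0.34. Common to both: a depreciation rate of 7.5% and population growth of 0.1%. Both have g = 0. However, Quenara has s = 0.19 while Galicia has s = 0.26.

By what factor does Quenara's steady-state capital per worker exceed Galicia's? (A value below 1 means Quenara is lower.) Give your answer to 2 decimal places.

k*_Q / k*_G ≈ 0.62

Steady-state k* = [s/(n + δ)]^(1/(1−α)), so the ratio is [ (s_Q/(n + δ)_Q) / (s_G/(n + δ)_G) ]^1.5152.
s_Q/(n + δ)_Q = 0.19/0.076 = 2.5000; s_G/(n + δ)_G = 0.26/0.076 = 3.4211.
Ratio = (2.5000/3.4211)^1.5152 = 0.7308^1.5152 ≈ 0.6218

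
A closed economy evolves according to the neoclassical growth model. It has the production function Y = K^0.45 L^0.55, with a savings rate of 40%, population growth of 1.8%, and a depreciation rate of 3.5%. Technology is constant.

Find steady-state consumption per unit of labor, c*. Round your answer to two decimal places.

c* = 3.14

In steady state, investment equals break-even investment: s·k^α = (n + δ)·k.
Dividing both sides by k: k^(1−α) = s / (n + δ).
k^0.55 = 0.40 / (0.018 + 0.035) = 0.40 / 0.053 = 7.5472
k* = 7.5472^(1/0.55) ≈ 39.4434
y* = (k*)^α = 39.4434^0.45 ≈ 5.2262
c* = (1 − s)·y* = (1 − 0.40) × 5.2262 ≈ 3.1357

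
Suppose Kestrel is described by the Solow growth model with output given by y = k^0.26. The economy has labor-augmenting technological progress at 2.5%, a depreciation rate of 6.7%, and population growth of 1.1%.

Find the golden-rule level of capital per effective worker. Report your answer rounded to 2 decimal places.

The golden rule sets f'(k) = n + g + δ, i.e. α·k^(α−1) = n + g + δ.
So k^(1−α) = α / (n + g + δ) = 0.26 / 0.103 = 2.5243.
k_gold = 2.5243^(1/0.74) ≈ 3.4949

k_gold ≈ 3.49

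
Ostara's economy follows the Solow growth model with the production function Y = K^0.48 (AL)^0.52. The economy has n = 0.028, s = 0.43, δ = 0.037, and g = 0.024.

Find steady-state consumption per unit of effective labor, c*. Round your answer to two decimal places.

c* = 2.44

In steady state, investment equals break-even investment: s·k^α = (n + g + δ)·k.
Dividing both sides by k: k^(1−α) = s / (n + g + δ).
k^0.52 = 0.43 / (0.028 + 0.024 + 0.037) = 0.43 / 0.089 = 4.8315
k* = 4.8315^(1/0.52) ≈ 20.6796
y* = (k*)^α = 20.6796^0.48 ≈ 4.2802
c* = (1 − s)·y* = (1 − 0.43) × 4.2802 ≈ 2.4397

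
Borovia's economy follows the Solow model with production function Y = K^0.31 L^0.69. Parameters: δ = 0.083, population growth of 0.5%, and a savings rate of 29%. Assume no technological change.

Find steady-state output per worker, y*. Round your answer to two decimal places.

y* = 1.71

At the steady state, Δk = 0, so s·k^α = (n + δ)·k.
Dividing both sides by k: k^(1−α) = s / (n + δ).
k^0.69 = 0.29 / (0.005 + 0.083) = 0.29 / 0.088 = 3.2955
k* = 3.2955^(1/0.69) ≈ 5.6313
y* = (k*)^α = 5.6313^0.31 ≈ 1.7088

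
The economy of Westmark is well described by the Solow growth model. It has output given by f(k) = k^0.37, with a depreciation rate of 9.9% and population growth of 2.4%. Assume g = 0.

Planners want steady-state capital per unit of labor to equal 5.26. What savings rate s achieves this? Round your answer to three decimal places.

Steady state requires s·f(k) = (n + δ)·k, i.e. s·k^α = (n + δ)·k.
So s / (n + δ) = (k*)^(1−α) = 5.26^0.63 = 2.8459.
Therefore s = 2.8459 × (n + δ) = 2.8459 × 0.123 = 0.3500.

s ≈ 0.350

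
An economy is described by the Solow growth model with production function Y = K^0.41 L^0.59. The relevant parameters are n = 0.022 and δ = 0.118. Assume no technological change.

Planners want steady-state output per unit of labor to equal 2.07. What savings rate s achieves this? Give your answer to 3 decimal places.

Steady state requires s·f(k) = (n + δ)·k, i.e. s·k^α = (n + δ)·k.
Since y* = [s/(n + δ)]^(α/(1−α)), we have s/(n + δ) = (y*)^((1−α)/α) = 2.07^1.439 = 2.8489.
Therefore s = 2.8489 × (n + δ) = 2.8489 × 0.140 = 0.3988.

s ≈ 0.399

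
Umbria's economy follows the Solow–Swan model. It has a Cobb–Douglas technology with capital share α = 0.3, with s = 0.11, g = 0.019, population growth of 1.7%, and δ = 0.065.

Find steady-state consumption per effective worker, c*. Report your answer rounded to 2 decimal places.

Steady state requires s·f(k) = (n + g + δ)·k, i.e. s·k^α = (n + g + δ)·k.
Dividing both sides by k: k^(1−α) = s / (n + g + δ).
k^0.7 = 0.11 / (0.017 + 0.019 + 0.065) = 0.11 / 0.101 = 1.0891
k* = 1.0891^(1/0.7) ≈ 1.1297
y* = (k*)^α = 1.1297^0.3 ≈ 1.0373
c* = (1 − s)·y* = (1 − 0.11) × 1.0373 ≈ 0.9232

c* = 0.92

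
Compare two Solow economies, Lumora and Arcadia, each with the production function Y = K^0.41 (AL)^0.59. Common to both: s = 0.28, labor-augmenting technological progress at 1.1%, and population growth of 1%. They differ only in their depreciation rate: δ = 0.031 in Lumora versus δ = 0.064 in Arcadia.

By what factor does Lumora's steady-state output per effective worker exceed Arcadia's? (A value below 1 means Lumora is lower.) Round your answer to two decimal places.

ratio ≈ 1.41

Steady-state y* = [s/(n + g + δ)]^(α/(1−α)), so the ratio is [ (s_L/(n + g + δ)_L) / (s_A/(n + g + δ)_A) ]^0.6949.
s_L/(n + g + δ)_L = 0.28/0.052 = 5.3846; s_A/(n + g + δ)_A = 0.28/0.085 = 3.2941.
Ratio = (5.3846/3.2941)^0.6949 = 1.6346^0.6949 ≈ 1.4070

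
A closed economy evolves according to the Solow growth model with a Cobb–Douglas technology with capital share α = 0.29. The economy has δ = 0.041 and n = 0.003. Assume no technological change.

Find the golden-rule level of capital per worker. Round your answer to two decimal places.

The golden rule sets f'(k) = n + δ, i.e. α·k^(α−1) = n + δ.
So k^(1−α) = α / (n + δ) = 0.29 / 0.044 = 6.5909.
k_gold = 6.5909^(1/0.71) ≈ 14.2378

k_gold ≈ 14.24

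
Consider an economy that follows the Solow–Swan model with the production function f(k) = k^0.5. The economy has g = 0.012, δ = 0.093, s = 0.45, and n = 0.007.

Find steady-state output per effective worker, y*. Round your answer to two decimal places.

y* ≈ 4.02

Steady state requires s·f(k) = (n + g + δ)·k, i.e. s·k^α = (n + g + δ)·k.
Rearranging, k^(1−α) = s / (n + g + δ).
k^0.5 = 0.45 / (0.007 + 0.012 + 0.093) = 0.45 / 0.112 = 4.0179
k* = 4.0179^(1/0.5) ≈ 16.1435
y* = (k*)^α = 16.1435^0.5 ≈ 4.0179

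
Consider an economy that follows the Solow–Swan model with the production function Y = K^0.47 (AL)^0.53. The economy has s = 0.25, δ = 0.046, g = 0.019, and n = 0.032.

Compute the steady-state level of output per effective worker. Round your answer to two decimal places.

Steady state requires s·f(k) = (n + g + δ)·k, i.e. s·k^α = (n + g + δ)·k.
Rearranging, k^(1−α) = s / (n + g + δ).
k^0.53 = 0.25 / (0.032 + 0.019 + 0.046) = 0.25 / 0.097 = 2.5773
k* = 2.5773^(1/0.53) ≈ 5.9674
y* = (k*)^α = 5.9674^0.47 ≈ 2.3154

y* = 2.32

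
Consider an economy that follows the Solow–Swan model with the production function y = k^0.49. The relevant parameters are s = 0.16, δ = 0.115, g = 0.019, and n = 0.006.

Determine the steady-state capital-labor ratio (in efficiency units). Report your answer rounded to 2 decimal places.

In steady state, investment equals break-even investment: s·k^α = (n + g + δ)·k.
Rearranging, k^(1−α) = s / (n + g + δ).
k^0.51 = 0.16 / (0.006 + 0.019 + 0.115) = 0.16 / 0.140 = 1.1429
k* = 1.1429^(1/0.51) ≈ 1.2994

k* ≈ 1.30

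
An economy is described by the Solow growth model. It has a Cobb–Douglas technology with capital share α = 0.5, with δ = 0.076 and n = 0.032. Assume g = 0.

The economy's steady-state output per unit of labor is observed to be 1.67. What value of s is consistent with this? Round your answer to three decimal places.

s ≈ 0.180

At the steady state, Δk = 0, so s·k^α = (n + δ)·k.
Since y* = [s/(n + δ)]^(α/(1−α)), we have s/(n + δ) = (y*)^((1−α)/α) = 1.67^1 = 1.6700.
Therefore s = 1.6700 × (n + δ) = 1.6700 × 0.108 = 0.1804.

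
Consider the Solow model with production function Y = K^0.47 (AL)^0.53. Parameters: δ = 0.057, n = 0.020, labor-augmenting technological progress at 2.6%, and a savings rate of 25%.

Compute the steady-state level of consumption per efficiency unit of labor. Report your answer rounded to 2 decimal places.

c* = 1.65

At the steady state, Δk = 0, so s·k^α = (n + g + δ)·k.
Dividing both sides by k: k^(1−α) = s / (n + g + δ).
k^0.53 = 0.25 / (0.020 + 0.026 + 0.057) = 0.25 / 0.103 = 2.4272
k* = 2.4272^(1/0.53) ≈ 5.3286
y* = (k*)^α = 5.3286^0.47 ≈ 2.1954
c* = (1 − s)·y* = (1 − 0.25) × 2.1954 ≈ 1.6466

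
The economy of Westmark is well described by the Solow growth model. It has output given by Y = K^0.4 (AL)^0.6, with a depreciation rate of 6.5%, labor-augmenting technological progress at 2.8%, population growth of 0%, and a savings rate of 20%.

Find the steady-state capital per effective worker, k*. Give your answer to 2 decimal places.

At the steady state, Δk = 0, so s·k^α = (n + g + δ)·k.
Rearranging, k^(1−α) = s / (n + g + δ).
k^0.6 = 0.20 / (0.000 + 0.028 + 0.065) = 0.20 / 0.093 = 2.1505
k* = 2.1505^(1/0.6) ≈ 3.5829

k* ≈ 3.58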